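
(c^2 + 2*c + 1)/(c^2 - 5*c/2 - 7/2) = 2*(c + 1)/(2*c - 7)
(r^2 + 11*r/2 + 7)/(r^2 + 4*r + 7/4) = 2*(r + 2)/(2*r + 1)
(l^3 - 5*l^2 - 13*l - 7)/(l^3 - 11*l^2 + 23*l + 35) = (l + 1)/(l - 5)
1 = 1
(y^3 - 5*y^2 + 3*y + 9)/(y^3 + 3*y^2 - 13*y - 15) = (y - 3)/(y + 5)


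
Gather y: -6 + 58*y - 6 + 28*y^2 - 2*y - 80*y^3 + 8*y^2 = -80*y^3 + 36*y^2 + 56*y - 12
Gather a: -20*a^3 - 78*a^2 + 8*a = -20*a^3 - 78*a^2 + 8*a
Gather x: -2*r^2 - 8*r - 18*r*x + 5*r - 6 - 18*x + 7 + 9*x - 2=-2*r^2 - 3*r + x*(-18*r - 9) - 1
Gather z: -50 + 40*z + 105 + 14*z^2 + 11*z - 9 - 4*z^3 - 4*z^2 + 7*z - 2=-4*z^3 + 10*z^2 + 58*z + 44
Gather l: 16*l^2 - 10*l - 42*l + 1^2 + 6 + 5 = 16*l^2 - 52*l + 12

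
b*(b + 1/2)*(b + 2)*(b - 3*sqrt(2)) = b^4 - 3*sqrt(2)*b^3 + 5*b^3/2 - 15*sqrt(2)*b^2/2 + b^2 - 3*sqrt(2)*b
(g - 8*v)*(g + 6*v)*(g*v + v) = g^3*v - 2*g^2*v^2 + g^2*v - 48*g*v^3 - 2*g*v^2 - 48*v^3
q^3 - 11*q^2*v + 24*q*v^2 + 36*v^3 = (q - 6*v)^2*(q + v)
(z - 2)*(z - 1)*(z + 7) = z^3 + 4*z^2 - 19*z + 14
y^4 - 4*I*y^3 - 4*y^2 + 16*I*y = y*(y - 2)*(y + 2)*(y - 4*I)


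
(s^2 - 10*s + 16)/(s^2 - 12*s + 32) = (s - 2)/(s - 4)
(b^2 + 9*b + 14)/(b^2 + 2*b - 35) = (b + 2)/(b - 5)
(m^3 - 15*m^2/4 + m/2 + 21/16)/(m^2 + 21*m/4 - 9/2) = (m^2 - 3*m - 7/4)/(m + 6)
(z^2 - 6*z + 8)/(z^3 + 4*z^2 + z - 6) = (z^2 - 6*z + 8)/(z^3 + 4*z^2 + z - 6)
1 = 1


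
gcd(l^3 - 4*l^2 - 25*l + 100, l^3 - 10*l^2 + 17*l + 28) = l - 4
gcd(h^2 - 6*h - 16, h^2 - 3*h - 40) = h - 8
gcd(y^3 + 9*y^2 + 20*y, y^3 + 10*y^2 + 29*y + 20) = y^2 + 9*y + 20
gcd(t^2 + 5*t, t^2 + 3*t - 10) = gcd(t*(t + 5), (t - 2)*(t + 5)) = t + 5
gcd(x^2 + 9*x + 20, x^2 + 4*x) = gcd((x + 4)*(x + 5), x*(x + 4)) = x + 4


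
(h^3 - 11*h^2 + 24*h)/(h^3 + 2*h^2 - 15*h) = (h - 8)/(h + 5)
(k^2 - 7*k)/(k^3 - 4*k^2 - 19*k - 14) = k/(k^2 + 3*k + 2)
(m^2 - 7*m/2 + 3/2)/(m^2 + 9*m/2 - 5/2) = (m - 3)/(m + 5)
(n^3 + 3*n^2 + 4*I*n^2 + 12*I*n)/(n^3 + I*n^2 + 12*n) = (n + 3)/(n - 3*I)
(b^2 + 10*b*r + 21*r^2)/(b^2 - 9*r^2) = (-b - 7*r)/(-b + 3*r)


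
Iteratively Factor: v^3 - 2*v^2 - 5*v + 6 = (v - 3)*(v^2 + v - 2) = (v - 3)*(v + 2)*(v - 1)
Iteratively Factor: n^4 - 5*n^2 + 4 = (n - 2)*(n^3 + 2*n^2 - n - 2) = (n - 2)*(n + 2)*(n^2 - 1) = (n - 2)*(n + 1)*(n + 2)*(n - 1)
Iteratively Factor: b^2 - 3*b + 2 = (b - 2)*(b - 1)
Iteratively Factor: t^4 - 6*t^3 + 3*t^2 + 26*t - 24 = (t - 1)*(t^3 - 5*t^2 - 2*t + 24) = (t - 1)*(t + 2)*(t^2 - 7*t + 12) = (t - 4)*(t - 1)*(t + 2)*(t - 3)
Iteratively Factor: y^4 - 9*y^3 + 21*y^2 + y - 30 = (y - 5)*(y^3 - 4*y^2 + y + 6) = (y - 5)*(y - 2)*(y^2 - 2*y - 3) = (y - 5)*(y - 2)*(y + 1)*(y - 3)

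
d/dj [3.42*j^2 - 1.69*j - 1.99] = 6.84*j - 1.69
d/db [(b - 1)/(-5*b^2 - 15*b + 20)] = 1/(5*(b^2 + 8*b + 16))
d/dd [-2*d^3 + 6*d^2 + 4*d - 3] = -6*d^2 + 12*d + 4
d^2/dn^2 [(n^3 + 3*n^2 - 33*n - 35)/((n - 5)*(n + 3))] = -16/(n^3 + 9*n^2 + 27*n + 27)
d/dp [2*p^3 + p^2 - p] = 6*p^2 + 2*p - 1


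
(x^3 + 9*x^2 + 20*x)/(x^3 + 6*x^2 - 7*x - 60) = x/(x - 3)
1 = 1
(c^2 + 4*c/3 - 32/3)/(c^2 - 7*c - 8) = (-3*c^2 - 4*c + 32)/(3*(-c^2 + 7*c + 8))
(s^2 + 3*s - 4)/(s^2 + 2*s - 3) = (s + 4)/(s + 3)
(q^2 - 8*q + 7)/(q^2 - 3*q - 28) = (q - 1)/(q + 4)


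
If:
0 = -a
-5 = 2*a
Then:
No Solution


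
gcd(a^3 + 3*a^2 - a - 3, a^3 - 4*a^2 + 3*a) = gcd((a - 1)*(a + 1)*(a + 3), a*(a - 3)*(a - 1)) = a - 1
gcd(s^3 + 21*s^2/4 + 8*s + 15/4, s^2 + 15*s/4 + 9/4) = s + 3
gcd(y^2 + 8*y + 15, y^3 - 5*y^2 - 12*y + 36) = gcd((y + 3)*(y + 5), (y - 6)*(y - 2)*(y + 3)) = y + 3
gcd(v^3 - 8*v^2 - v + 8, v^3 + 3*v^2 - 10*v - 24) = 1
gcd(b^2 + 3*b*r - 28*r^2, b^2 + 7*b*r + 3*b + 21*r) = b + 7*r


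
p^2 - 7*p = p*(p - 7)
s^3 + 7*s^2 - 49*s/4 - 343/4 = (s - 7/2)*(s + 7/2)*(s + 7)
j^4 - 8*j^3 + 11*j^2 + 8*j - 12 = (j - 6)*(j - 2)*(j - 1)*(j + 1)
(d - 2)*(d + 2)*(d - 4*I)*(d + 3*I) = d^4 - I*d^3 + 8*d^2 + 4*I*d - 48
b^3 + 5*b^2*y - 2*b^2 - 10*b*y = b*(b - 2)*(b + 5*y)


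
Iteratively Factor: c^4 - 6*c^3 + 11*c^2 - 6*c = (c - 1)*(c^3 - 5*c^2 + 6*c) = c*(c - 1)*(c^2 - 5*c + 6) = c*(c - 3)*(c - 1)*(c - 2)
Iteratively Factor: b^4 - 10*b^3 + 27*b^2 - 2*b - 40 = (b - 4)*(b^3 - 6*b^2 + 3*b + 10) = (b - 5)*(b - 4)*(b^2 - b - 2) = (b - 5)*(b - 4)*(b + 1)*(b - 2)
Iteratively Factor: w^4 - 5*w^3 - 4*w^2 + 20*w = (w - 2)*(w^3 - 3*w^2 - 10*w) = (w - 5)*(w - 2)*(w^2 + 2*w) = w*(w - 5)*(w - 2)*(w + 2)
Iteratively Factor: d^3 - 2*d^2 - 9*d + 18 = (d + 3)*(d^2 - 5*d + 6) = (d - 3)*(d + 3)*(d - 2)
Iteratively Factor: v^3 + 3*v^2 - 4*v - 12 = (v + 2)*(v^2 + v - 6) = (v + 2)*(v + 3)*(v - 2)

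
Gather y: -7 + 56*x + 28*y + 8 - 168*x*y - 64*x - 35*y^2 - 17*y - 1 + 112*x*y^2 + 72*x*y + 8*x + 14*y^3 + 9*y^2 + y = 14*y^3 + y^2*(112*x - 26) + y*(12 - 96*x)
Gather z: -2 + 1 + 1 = 0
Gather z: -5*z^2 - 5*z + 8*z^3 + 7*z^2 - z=8*z^3 + 2*z^2 - 6*z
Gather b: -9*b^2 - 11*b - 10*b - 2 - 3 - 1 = -9*b^2 - 21*b - 6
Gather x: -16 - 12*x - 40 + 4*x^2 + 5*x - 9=4*x^2 - 7*x - 65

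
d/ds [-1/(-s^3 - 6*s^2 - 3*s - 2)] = 3*(-s^2 - 4*s - 1)/(s^3 + 6*s^2 + 3*s + 2)^2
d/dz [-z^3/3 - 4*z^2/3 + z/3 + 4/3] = -z^2 - 8*z/3 + 1/3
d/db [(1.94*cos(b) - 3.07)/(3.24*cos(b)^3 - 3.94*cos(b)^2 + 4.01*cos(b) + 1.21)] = (12.5712*cos(b)^3 - 37.484*cos(b)^2 + 24.1916*cos(b) - 14.6581)*sin(b)/(10.4976*cos(b)^6 - 25.5312*cos(b)^5 + 41.5084*cos(b)^4 - 23.758*cos(b)^3 + 6.5453*cos(b)^2 + 9.7042*cos(b) + 1.4641)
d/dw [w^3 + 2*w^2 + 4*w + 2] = 3*w^2 + 4*w + 4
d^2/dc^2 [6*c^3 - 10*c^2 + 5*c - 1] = 36*c - 20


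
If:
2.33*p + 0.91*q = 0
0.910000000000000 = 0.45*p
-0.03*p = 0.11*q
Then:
No Solution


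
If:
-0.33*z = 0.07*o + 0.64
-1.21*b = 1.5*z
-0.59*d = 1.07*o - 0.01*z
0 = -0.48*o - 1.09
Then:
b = 1.81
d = 4.09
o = -2.27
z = -1.46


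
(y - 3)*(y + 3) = y^2 - 9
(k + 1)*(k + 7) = k^2 + 8*k + 7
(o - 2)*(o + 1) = o^2 - o - 2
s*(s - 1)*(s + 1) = s^3 - s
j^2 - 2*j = j*(j - 2)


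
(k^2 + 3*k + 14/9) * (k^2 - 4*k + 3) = k^4 - k^3 - 67*k^2/9 + 25*k/9 + 14/3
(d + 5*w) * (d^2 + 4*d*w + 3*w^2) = d^3 + 9*d^2*w + 23*d*w^2 + 15*w^3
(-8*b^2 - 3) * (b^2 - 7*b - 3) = -8*b^4 + 56*b^3 + 21*b^2 + 21*b + 9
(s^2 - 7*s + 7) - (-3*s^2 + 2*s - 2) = 4*s^2 - 9*s + 9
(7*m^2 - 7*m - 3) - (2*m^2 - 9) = 5*m^2 - 7*m + 6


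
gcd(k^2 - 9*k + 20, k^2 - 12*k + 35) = k - 5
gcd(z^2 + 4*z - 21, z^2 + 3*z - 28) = z + 7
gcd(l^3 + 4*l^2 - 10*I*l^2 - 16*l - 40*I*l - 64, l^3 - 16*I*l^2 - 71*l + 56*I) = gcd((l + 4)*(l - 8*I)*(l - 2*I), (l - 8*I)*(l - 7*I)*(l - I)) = l - 8*I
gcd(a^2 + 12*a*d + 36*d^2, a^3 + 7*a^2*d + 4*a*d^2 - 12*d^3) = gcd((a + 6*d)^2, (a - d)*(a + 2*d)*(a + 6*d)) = a + 6*d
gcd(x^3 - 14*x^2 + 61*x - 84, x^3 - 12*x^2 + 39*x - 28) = x^2 - 11*x + 28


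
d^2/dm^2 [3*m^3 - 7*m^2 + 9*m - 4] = 18*m - 14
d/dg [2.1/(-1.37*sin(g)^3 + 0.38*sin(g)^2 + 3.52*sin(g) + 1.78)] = (8.631*sin(g)^2 - 1.596*sin(g) - 7.392)*cos(g)/(-1.37*sin(g)^3 + 0.38*sin(g)^2 + 3.52*sin(g) + 1.78)^2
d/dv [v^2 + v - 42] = 2*v + 1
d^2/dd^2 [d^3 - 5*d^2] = 6*d - 10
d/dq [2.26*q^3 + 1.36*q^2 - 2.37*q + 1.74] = 6.78*q^2 + 2.72*q - 2.37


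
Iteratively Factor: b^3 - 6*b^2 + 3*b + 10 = (b - 2)*(b^2 - 4*b - 5) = (b - 5)*(b - 2)*(b + 1)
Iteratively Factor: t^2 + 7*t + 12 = (t + 3)*(t + 4)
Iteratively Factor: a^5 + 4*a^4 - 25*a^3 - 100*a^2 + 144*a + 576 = (a - 4)*(a^4 + 8*a^3 + 7*a^2 - 72*a - 144) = (a - 4)*(a + 4)*(a^3 + 4*a^2 - 9*a - 36) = (a - 4)*(a - 3)*(a + 4)*(a^2 + 7*a + 12) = (a - 4)*(a - 3)*(a + 4)^2*(a + 3)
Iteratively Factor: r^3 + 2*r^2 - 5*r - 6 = (r - 2)*(r^2 + 4*r + 3) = (r - 2)*(r + 1)*(r + 3)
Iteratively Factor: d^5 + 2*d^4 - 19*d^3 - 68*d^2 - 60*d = (d + 2)*(d^4 - 19*d^2 - 30*d) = (d - 5)*(d + 2)*(d^3 + 5*d^2 + 6*d) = d*(d - 5)*(d + 2)*(d^2 + 5*d + 6) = d*(d - 5)*(d + 2)^2*(d + 3)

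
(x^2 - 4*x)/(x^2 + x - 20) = x/(x + 5)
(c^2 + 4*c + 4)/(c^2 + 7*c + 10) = (c + 2)/(c + 5)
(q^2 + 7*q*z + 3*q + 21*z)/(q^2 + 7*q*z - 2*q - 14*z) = (q + 3)/(q - 2)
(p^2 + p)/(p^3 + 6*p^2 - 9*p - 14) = p/(p^2 + 5*p - 14)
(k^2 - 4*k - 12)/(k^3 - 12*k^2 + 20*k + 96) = 1/(k - 8)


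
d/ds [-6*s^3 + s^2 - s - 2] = -18*s^2 + 2*s - 1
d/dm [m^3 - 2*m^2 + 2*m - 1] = 3*m^2 - 4*m + 2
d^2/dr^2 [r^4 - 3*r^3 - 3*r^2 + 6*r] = 12*r^2 - 18*r - 6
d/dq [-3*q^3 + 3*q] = 3 - 9*q^2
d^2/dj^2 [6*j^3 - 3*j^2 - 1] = 36*j - 6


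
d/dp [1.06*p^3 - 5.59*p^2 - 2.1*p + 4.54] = 3.18*p^2 - 11.18*p - 2.1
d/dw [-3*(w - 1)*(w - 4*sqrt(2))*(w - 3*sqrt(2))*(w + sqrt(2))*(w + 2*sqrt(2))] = -15*w^4 + 12*w^3 + 48*sqrt(2)*w^3 - 36*sqrt(2)*w^2 + 126*w^2 - 264*sqrt(2)*w - 84*w - 288 + 132*sqrt(2)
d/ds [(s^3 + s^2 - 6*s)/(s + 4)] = (2*s^3 + 13*s^2 + 8*s - 24)/(s^2 + 8*s + 16)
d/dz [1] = 0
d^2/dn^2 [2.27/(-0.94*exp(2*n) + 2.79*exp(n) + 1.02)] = (2.27*(1.88*exp(n) - 2.79)*(3.76*exp(n) - 5.58)*exp(n) + (8.5352*exp(n) - 6.3333)*(-0.94*exp(2*n) + 2.79*exp(n) + 1.02))*exp(n)/(-0.94*exp(2*n) + 2.79*exp(n) + 1.02)^3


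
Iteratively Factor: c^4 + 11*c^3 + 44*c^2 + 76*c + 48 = (c + 2)*(c^3 + 9*c^2 + 26*c + 24) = (c + 2)*(c + 4)*(c^2 + 5*c + 6) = (c + 2)^2*(c + 4)*(c + 3)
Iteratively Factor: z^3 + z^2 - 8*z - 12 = (z - 3)*(z^2 + 4*z + 4) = (z - 3)*(z + 2)*(z + 2)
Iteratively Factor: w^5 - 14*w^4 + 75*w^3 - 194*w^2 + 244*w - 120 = (w - 2)*(w^4 - 12*w^3 + 51*w^2 - 92*w + 60) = (w - 2)^2*(w^3 - 10*w^2 + 31*w - 30) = (w - 2)^3*(w^2 - 8*w + 15) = (w - 5)*(w - 2)^3*(w - 3)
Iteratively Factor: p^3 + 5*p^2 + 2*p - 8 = (p + 2)*(p^2 + 3*p - 4) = (p + 2)*(p + 4)*(p - 1)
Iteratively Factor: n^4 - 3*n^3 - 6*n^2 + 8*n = (n + 2)*(n^3 - 5*n^2 + 4*n) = (n - 1)*(n + 2)*(n^2 - 4*n) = (n - 4)*(n - 1)*(n + 2)*(n)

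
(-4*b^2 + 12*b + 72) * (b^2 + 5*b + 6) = -4*b^4 - 8*b^3 + 108*b^2 + 432*b + 432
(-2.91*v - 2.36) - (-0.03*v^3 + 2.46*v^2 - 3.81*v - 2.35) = 0.03*v^3 - 2.46*v^2 + 0.9*v - 0.00999999999999979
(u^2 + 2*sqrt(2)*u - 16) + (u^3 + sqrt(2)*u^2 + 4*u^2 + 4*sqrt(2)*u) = u^3 + sqrt(2)*u^2 + 5*u^2 + 6*sqrt(2)*u - 16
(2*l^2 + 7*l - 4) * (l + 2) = 2*l^3 + 11*l^2 + 10*l - 8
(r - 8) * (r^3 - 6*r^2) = r^4 - 14*r^3 + 48*r^2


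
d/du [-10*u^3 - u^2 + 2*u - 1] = -30*u^2 - 2*u + 2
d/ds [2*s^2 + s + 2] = 4*s + 1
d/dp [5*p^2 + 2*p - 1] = 10*p + 2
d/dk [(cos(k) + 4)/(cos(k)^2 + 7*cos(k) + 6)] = (cos(k)^2 + 8*cos(k) + 22)*sin(k)/(cos(k)^2 + 7*cos(k) + 6)^2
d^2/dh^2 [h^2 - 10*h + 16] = 2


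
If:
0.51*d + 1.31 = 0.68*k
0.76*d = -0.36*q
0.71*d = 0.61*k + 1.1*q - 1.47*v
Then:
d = 0.456417025759489 - 0.570935375984464*v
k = 2.26878335755491 - 0.428201531988348*v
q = 1.2053080159672*v - 0.963547054381144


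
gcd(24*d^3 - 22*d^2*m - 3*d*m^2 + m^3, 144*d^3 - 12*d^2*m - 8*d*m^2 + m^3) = 24*d^2 + 2*d*m - m^2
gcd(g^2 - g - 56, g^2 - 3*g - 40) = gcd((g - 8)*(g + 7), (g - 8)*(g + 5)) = g - 8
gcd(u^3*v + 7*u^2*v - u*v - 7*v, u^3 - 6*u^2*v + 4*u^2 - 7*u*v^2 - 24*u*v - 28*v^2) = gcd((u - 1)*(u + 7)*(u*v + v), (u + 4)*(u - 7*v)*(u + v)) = 1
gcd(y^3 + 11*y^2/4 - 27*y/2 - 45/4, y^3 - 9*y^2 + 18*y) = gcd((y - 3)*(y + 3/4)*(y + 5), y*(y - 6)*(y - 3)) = y - 3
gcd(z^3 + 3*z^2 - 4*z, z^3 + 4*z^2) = z^2 + 4*z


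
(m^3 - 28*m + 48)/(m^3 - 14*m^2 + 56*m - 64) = (m + 6)/(m - 8)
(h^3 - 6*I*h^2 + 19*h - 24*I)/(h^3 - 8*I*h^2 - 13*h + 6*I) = (h^2 - 5*I*h + 24)/(h^2 - 7*I*h - 6)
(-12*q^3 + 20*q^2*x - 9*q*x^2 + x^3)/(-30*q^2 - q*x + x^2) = (2*q^2 - 3*q*x + x^2)/(5*q + x)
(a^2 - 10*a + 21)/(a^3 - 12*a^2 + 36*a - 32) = (a^2 - 10*a + 21)/(a^3 - 12*a^2 + 36*a - 32)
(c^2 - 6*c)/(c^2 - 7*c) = (c - 6)/(c - 7)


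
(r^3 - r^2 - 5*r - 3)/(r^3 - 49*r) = (r^3 - r^2 - 5*r - 3)/(r*(r^2 - 49))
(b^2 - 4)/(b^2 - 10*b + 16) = (b + 2)/(b - 8)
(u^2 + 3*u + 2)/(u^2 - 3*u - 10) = (u + 1)/(u - 5)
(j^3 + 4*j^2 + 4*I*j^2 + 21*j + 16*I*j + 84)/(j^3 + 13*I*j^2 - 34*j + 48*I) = (j^3 + 4*j^2*(1 + I) + j*(21 + 16*I) + 84)/(j^3 + 13*I*j^2 - 34*j + 48*I)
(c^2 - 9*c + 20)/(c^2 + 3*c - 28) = (c - 5)/(c + 7)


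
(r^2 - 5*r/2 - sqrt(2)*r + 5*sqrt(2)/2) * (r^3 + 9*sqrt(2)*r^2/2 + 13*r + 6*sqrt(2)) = r^5 - 5*r^4/2 + 7*sqrt(2)*r^4/2 - 35*sqrt(2)*r^3/4 + 4*r^3 - 10*r^2 - 7*sqrt(2)*r^2 - 12*r + 35*sqrt(2)*r/2 + 30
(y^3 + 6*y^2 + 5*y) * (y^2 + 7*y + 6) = y^5 + 13*y^4 + 53*y^3 + 71*y^2 + 30*y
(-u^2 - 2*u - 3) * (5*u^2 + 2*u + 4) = -5*u^4 - 12*u^3 - 23*u^2 - 14*u - 12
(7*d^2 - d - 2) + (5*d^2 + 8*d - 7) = 12*d^2 + 7*d - 9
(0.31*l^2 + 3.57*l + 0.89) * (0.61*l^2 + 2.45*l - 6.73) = 0.1891*l^4 + 2.9372*l^3 + 7.2031*l^2 - 21.8456*l - 5.9897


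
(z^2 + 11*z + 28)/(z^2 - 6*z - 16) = (z^2 + 11*z + 28)/(z^2 - 6*z - 16)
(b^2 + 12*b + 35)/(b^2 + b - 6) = (b^2 + 12*b + 35)/(b^2 + b - 6)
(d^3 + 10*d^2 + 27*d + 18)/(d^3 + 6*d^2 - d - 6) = (d + 3)/(d - 1)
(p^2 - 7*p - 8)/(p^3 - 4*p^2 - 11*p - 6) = (p - 8)/(p^2 - 5*p - 6)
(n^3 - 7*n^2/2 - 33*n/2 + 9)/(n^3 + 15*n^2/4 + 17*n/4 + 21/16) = 8*(2*n^3 - 7*n^2 - 33*n + 18)/(16*n^3 + 60*n^2 + 68*n + 21)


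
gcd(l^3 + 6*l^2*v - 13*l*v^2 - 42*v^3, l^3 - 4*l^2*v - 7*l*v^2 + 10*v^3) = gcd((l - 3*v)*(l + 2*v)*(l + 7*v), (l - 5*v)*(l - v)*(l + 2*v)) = l + 2*v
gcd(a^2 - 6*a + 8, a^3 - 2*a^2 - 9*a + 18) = a - 2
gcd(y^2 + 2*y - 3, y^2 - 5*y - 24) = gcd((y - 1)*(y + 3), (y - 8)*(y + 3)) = y + 3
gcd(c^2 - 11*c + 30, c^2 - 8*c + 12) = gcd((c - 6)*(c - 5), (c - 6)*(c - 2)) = c - 6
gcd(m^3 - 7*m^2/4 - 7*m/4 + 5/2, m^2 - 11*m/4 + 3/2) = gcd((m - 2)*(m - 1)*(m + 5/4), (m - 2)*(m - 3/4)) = m - 2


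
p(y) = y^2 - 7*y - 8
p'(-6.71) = -20.42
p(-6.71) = 83.99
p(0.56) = -11.61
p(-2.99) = 21.87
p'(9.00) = 11.00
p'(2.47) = -2.06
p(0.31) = -10.07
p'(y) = 2*y - 7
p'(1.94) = -3.12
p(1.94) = -17.82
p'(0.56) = -5.88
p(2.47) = -19.19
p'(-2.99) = -12.98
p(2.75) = -19.69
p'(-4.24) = -15.48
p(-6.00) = 70.00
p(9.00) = 10.00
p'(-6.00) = -19.00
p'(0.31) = -6.38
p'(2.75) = -1.50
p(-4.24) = 39.66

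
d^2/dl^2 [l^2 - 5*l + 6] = 2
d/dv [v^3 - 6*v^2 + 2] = 3*v*(v - 4)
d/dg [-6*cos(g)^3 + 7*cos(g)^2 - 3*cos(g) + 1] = (18*cos(g)^2 - 14*cos(g) + 3)*sin(g)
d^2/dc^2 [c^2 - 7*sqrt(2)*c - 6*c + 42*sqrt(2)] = 2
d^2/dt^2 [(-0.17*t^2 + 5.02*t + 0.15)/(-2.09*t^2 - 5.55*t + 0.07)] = (-47.799554*t^3 - 3.78206400000005*t^2 - 14.846106*t - 13.183514)/(9.129329*t^6 + 72.728865*t^5 + 192.214374*t^4 + 166.082085*t^3 - 6.437802*t^2 + 0.081585*t - 0.000343)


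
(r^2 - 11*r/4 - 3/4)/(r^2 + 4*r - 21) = (r + 1/4)/(r + 7)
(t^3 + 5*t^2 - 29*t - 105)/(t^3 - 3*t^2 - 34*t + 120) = (t^2 + 10*t + 21)/(t^2 + 2*t - 24)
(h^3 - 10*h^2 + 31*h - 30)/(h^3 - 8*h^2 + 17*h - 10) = (h - 3)/(h - 1)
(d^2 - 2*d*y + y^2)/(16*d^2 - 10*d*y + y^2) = (d^2 - 2*d*y + y^2)/(16*d^2 - 10*d*y + y^2)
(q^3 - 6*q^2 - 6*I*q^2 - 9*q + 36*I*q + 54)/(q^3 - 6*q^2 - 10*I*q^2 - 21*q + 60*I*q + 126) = (q - 3*I)/(q - 7*I)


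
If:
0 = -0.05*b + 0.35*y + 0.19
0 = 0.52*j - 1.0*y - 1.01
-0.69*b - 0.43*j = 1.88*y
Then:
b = 0.59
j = 1.06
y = -0.46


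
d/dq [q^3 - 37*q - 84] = 3*q^2 - 37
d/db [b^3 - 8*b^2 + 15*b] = 3*b^2 - 16*b + 15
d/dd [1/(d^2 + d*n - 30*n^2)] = (-2*d - n)/(d^2 + d*n - 30*n^2)^2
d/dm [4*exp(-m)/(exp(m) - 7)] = 4*(7 - 2*exp(m))*exp(-m)/(exp(2*m) - 14*exp(m) + 49)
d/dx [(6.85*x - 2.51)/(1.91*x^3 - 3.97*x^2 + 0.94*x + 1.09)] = (-26.167*x^3 + 41.5768*x^2 - 19.9294*x + 9.8259)/(3.6481*x^6 - 15.1654*x^5 + 19.3517*x^4 - 3.2998*x^3 - 7.771*x^2 + 2.0492*x + 1.1881)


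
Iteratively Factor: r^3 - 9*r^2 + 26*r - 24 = (r - 2)*(r^2 - 7*r + 12) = (r - 3)*(r - 2)*(r - 4)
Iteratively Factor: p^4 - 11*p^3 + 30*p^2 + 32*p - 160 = (p - 4)*(p^3 - 7*p^2 + 2*p + 40) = (p - 4)*(p + 2)*(p^2 - 9*p + 20) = (p - 5)*(p - 4)*(p + 2)*(p - 4)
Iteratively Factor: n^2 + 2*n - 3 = (n - 1)*(n + 3)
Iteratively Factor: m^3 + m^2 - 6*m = (m + 3)*(m^2 - 2*m) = m*(m + 3)*(m - 2)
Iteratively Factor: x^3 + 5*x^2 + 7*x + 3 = (x + 3)*(x^2 + 2*x + 1) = (x + 1)*(x + 3)*(x + 1)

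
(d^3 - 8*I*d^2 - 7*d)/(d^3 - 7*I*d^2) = (d - I)/d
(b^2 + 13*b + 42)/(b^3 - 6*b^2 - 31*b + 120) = (b^2 + 13*b + 42)/(b^3 - 6*b^2 - 31*b + 120)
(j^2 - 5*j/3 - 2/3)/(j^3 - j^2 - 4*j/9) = 3*(j - 2)/(j*(3*j - 4))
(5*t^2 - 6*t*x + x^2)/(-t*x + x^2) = (-5*t + x)/x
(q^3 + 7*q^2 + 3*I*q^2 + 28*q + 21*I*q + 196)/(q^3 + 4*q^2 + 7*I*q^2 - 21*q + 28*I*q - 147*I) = (q - 4*I)/(q - 3)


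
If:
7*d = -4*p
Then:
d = -4*p/7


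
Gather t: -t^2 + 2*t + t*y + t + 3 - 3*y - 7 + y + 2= -t^2 + t*(y + 3) - 2*y - 2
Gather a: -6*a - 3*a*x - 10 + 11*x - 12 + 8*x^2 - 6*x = a*(-3*x - 6) + 8*x^2 + 5*x - 22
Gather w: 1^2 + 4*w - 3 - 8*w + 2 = -4*w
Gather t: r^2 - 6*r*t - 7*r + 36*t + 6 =r^2 - 7*r + t*(36 - 6*r) + 6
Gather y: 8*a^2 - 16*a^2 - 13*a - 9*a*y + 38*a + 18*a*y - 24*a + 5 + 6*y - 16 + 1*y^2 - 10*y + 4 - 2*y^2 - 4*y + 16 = -8*a^2 + a - y^2 + y*(9*a - 8) + 9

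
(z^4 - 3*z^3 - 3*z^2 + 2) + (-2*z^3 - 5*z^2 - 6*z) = z^4 - 5*z^3 - 8*z^2 - 6*z + 2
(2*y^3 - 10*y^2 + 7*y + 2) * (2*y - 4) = 4*y^4 - 28*y^3 + 54*y^2 - 24*y - 8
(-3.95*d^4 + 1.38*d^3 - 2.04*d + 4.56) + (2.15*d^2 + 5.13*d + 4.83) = -3.95*d^4 + 1.38*d^3 + 2.15*d^2 + 3.09*d + 9.39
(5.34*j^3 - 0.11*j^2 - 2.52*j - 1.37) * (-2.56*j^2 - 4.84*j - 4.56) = -13.6704*j^5 - 25.564*j^4 - 17.3668*j^3 + 16.2056*j^2 + 18.122*j + 6.2472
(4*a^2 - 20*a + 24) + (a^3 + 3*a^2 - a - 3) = a^3 + 7*a^2 - 21*a + 21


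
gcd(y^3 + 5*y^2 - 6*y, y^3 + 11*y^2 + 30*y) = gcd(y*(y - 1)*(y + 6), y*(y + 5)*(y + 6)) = y^2 + 6*y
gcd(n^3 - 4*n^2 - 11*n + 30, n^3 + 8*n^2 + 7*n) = 1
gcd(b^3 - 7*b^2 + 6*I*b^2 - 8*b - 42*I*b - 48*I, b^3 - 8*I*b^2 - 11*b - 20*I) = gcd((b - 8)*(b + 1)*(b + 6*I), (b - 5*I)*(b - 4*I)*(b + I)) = 1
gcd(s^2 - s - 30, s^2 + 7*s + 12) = 1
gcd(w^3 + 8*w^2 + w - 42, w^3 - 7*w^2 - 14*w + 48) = w^2 + w - 6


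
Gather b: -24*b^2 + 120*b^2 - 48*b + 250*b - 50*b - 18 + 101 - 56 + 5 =96*b^2 + 152*b + 32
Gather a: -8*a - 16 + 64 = 48 - 8*a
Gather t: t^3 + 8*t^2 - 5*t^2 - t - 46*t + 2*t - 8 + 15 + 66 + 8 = t^3 + 3*t^2 - 45*t + 81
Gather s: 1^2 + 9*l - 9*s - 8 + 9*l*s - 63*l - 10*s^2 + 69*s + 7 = -54*l - 10*s^2 + s*(9*l + 60)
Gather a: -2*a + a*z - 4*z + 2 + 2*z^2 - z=a*(z - 2) + 2*z^2 - 5*z + 2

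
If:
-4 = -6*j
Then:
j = 2/3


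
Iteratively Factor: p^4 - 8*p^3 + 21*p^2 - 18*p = (p - 2)*(p^3 - 6*p^2 + 9*p) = (p - 3)*(p - 2)*(p^2 - 3*p) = (p - 3)^2*(p - 2)*(p)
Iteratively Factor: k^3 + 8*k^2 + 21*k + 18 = (k + 3)*(k^2 + 5*k + 6) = (k + 2)*(k + 3)*(k + 3)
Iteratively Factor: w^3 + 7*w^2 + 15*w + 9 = (w + 3)*(w^2 + 4*w + 3) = (w + 1)*(w + 3)*(w + 3)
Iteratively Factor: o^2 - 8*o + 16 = (o - 4)*(o - 4)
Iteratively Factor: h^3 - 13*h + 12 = (h + 4)*(h^2 - 4*h + 3) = (h - 1)*(h + 4)*(h - 3)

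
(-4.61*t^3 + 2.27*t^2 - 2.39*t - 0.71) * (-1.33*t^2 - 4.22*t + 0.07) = 6.1313*t^5 + 16.4351*t^4 - 6.7234*t^3 + 11.189*t^2 + 2.8289*t - 0.0497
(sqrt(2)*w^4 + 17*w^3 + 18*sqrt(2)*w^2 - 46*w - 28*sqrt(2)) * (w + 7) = sqrt(2)*w^5 + 7*sqrt(2)*w^4 + 17*w^4 + 18*sqrt(2)*w^3 + 119*w^3 - 46*w^2 + 126*sqrt(2)*w^2 - 322*w - 28*sqrt(2)*w - 196*sqrt(2)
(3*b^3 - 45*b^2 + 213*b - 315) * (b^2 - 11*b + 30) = 3*b^5 - 78*b^4 + 798*b^3 - 4008*b^2 + 9855*b - 9450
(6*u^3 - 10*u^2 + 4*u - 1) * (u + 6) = 6*u^4 + 26*u^3 - 56*u^2 + 23*u - 6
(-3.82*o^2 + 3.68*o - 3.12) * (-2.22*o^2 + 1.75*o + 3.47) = 8.4804*o^4 - 14.8546*o^3 + 0.111000000000002*o^2 + 7.3096*o - 10.8264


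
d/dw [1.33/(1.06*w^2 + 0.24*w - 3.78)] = (-2.8196*w - 0.3192)/(1.06*w^2 + 0.24*w - 3.78)^2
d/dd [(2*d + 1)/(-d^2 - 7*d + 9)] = (2*d^2 + 2*d + 25)/(d^4 + 14*d^3 + 31*d^2 - 126*d + 81)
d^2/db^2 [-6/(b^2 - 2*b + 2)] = 12*(b^2 - 2*b - 4*(b - 1)^2 + 2)/(b^2 - 2*b + 2)^3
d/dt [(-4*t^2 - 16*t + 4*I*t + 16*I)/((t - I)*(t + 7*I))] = 4*(4 - 7*I)/(t^2 + 14*I*t - 49)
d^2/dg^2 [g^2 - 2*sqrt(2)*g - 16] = 2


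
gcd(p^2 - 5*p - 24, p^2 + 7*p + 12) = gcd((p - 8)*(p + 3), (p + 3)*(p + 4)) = p + 3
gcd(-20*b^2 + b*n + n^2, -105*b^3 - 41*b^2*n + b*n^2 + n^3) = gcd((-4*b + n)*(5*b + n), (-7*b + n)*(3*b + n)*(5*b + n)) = 5*b + n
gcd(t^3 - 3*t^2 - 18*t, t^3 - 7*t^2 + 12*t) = t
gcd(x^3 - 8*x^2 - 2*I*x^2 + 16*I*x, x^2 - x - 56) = x - 8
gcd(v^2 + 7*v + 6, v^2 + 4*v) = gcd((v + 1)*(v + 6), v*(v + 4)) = 1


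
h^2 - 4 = (h - 2)*(h + 2)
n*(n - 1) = n^2 - n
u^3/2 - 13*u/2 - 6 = (u/2 + 1/2)*(u - 4)*(u + 3)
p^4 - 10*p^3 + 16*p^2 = p^2*(p - 8)*(p - 2)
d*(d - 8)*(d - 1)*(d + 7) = d^4 - 2*d^3 - 55*d^2 + 56*d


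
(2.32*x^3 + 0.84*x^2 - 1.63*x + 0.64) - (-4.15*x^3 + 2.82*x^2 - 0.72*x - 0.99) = 6.47*x^3 - 1.98*x^2 - 0.91*x + 1.63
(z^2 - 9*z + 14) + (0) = z^2 - 9*z + 14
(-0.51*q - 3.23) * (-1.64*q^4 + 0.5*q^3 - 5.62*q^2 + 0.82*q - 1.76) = 0.8364*q^5 + 5.0422*q^4 + 1.2512*q^3 + 17.7344*q^2 - 1.751*q + 5.6848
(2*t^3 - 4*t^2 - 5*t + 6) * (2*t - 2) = 4*t^4 - 12*t^3 - 2*t^2 + 22*t - 12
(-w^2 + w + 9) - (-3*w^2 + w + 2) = 2*w^2 + 7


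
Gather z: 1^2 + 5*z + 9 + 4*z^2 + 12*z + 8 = 4*z^2 + 17*z + 18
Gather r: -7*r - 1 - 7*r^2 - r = -7*r^2 - 8*r - 1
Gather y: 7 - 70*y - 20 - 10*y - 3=-80*y - 16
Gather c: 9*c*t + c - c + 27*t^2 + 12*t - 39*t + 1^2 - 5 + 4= 9*c*t + 27*t^2 - 27*t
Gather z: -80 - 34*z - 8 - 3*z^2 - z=-3*z^2 - 35*z - 88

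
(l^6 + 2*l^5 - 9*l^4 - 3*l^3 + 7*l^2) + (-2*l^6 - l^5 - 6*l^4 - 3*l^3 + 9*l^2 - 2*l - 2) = -l^6 + l^5 - 15*l^4 - 6*l^3 + 16*l^2 - 2*l - 2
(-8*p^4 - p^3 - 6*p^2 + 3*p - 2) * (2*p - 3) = -16*p^5 + 22*p^4 - 9*p^3 + 24*p^2 - 13*p + 6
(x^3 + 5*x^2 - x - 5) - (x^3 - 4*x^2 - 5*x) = 9*x^2 + 4*x - 5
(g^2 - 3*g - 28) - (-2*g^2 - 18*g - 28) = 3*g^2 + 15*g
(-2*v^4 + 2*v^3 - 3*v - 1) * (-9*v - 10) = 18*v^5 + 2*v^4 - 20*v^3 + 27*v^2 + 39*v + 10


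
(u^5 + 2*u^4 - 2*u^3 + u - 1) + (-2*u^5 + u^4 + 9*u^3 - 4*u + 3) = -u^5 + 3*u^4 + 7*u^3 - 3*u + 2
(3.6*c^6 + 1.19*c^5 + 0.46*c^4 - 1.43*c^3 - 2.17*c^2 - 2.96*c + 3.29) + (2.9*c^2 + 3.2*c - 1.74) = 3.6*c^6 + 1.19*c^5 + 0.46*c^4 - 1.43*c^3 + 0.73*c^2 + 0.24*c + 1.55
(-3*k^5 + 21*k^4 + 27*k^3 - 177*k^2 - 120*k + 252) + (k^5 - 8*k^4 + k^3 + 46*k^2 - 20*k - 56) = -2*k^5 + 13*k^4 + 28*k^3 - 131*k^2 - 140*k + 196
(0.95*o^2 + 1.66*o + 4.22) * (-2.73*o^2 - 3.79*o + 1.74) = -2.5935*o^4 - 8.1323*o^3 - 16.159*o^2 - 13.1054*o + 7.3428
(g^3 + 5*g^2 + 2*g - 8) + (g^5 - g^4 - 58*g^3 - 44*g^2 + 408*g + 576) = g^5 - g^4 - 57*g^3 - 39*g^2 + 410*g + 568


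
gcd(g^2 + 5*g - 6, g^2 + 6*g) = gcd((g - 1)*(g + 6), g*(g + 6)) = g + 6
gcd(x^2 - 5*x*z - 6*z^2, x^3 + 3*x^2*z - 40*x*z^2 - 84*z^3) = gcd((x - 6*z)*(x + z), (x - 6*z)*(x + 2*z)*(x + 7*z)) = x - 6*z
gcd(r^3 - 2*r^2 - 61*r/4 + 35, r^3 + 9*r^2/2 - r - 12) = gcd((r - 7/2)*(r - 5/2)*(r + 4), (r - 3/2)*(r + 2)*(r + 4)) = r + 4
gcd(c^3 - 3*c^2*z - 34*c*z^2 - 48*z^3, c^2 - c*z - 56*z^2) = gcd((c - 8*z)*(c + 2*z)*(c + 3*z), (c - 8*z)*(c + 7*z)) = -c + 8*z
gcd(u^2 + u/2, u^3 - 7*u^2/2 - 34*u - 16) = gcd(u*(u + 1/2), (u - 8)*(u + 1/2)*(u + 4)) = u + 1/2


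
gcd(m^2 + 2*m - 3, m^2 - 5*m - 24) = m + 3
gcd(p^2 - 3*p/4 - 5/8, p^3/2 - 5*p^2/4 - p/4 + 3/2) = 1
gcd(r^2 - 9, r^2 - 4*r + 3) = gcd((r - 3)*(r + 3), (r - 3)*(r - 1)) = r - 3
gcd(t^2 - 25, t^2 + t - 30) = t - 5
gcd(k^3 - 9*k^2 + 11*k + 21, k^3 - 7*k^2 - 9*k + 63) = k^2 - 10*k + 21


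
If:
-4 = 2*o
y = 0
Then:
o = -2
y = 0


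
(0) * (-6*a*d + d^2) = 0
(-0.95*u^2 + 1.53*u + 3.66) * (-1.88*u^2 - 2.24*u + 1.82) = 1.786*u^4 - 0.7484*u^3 - 12.037*u^2 - 5.4138*u + 6.6612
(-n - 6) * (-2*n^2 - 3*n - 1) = 2*n^3 + 15*n^2 + 19*n + 6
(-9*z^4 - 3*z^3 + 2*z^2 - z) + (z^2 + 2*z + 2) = -9*z^4 - 3*z^3 + 3*z^2 + z + 2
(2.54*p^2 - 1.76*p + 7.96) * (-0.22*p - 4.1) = -0.5588*p^3 - 10.0268*p^2 + 5.4648*p - 32.636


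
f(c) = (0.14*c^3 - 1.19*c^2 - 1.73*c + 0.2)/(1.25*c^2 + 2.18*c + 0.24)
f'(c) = (-2.5*c - 2.18)*(0.14*c^3 - 1.19*c^2 - 1.73*c + 0.2)/(1.25*c^2 + 2.18*c + 0.24)^2 + (0.42*c^2 - 2.38*c - 1.73)/(1.25*c^2 + 2.18*c + 0.24) = (0.175*c^4 + 0.6104*c^3 - 0.330900000000001*c^2 - 1.0712*c - 0.8512)/(1.5625*c^4 + 5.45*c^3 + 5.3524*c^2 + 1.0464*c + 0.0576)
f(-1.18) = -0.60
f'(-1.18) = -2.03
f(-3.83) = -1.81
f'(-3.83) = 0.02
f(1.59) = -0.73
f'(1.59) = 0.00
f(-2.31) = -2.07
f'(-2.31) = -0.76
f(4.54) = -0.53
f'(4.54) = 0.09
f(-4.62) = -1.84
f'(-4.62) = 0.06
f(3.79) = -0.60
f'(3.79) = 0.09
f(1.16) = -0.72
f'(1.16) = -0.06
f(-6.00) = -1.94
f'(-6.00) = 0.09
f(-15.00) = -2.87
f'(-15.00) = 0.11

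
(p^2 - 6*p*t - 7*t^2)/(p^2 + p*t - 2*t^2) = (p^2 - 6*p*t - 7*t^2)/(p^2 + p*t - 2*t^2)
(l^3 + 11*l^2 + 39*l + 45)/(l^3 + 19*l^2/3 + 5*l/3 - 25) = 3*(l + 3)/(3*l - 5)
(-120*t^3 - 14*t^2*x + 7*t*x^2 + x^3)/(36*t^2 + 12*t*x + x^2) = (-20*t^2 + t*x + x^2)/(6*t + x)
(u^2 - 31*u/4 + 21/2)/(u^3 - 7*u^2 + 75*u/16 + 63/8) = 4/(4*u + 3)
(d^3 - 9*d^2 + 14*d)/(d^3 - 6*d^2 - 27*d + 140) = d*(d - 2)/(d^2 + d - 20)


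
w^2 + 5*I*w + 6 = (w - I)*(w + 6*I)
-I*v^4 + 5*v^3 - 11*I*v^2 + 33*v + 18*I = (v - 3*I)*(v + I)*(v + 6*I)*(-I*v + 1)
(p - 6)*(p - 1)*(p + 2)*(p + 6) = p^4 + p^3 - 38*p^2 - 36*p + 72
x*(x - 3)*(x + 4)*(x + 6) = x^4 + 7*x^3 - 6*x^2 - 72*x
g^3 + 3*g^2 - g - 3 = (g - 1)*(g + 1)*(g + 3)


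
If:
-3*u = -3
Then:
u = 1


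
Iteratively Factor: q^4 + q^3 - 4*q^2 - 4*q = (q)*(q^3 + q^2 - 4*q - 4) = q*(q + 1)*(q^2 - 4) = q*(q - 2)*(q + 1)*(q + 2)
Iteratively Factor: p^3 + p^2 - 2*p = (p)*(p^2 + p - 2) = p*(p + 2)*(p - 1)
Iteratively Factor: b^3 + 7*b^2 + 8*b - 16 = (b + 4)*(b^2 + 3*b - 4) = (b - 1)*(b + 4)*(b + 4)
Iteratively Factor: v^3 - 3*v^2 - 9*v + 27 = (v - 3)*(v^2 - 9) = (v - 3)^2*(v + 3)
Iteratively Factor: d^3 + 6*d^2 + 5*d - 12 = (d + 4)*(d^2 + 2*d - 3) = (d - 1)*(d + 4)*(d + 3)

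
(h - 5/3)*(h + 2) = h^2 + h/3 - 10/3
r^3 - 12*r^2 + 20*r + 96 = (r - 8)*(r - 6)*(r + 2)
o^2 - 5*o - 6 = (o - 6)*(o + 1)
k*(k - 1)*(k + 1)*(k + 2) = k^4 + 2*k^3 - k^2 - 2*k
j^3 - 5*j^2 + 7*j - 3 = (j - 3)*(j - 1)^2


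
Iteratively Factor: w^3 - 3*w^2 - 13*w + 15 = (w - 1)*(w^2 - 2*w - 15) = (w - 1)*(w + 3)*(w - 5)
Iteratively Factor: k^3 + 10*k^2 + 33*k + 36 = (k + 4)*(k^2 + 6*k + 9) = (k + 3)*(k + 4)*(k + 3)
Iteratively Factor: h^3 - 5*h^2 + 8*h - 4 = (h - 2)*(h^2 - 3*h + 2) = (h - 2)^2*(h - 1)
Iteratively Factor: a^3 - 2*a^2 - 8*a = (a + 2)*(a^2 - 4*a) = a*(a + 2)*(a - 4)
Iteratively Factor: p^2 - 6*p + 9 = (p - 3)*(p - 3)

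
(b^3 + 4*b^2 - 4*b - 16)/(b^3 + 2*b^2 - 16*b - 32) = (b - 2)/(b - 4)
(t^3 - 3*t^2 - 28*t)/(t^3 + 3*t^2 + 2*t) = (t^2 - 3*t - 28)/(t^2 + 3*t + 2)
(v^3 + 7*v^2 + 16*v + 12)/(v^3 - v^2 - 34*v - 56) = (v^2 + 5*v + 6)/(v^2 - 3*v - 28)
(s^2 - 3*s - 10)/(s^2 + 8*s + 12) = (s - 5)/(s + 6)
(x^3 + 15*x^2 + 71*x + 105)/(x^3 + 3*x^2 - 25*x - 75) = (x + 7)/(x - 5)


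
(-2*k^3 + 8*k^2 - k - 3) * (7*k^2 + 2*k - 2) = -14*k^5 + 52*k^4 + 13*k^3 - 39*k^2 - 4*k + 6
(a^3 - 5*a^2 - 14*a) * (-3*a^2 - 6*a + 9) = -3*a^5 + 9*a^4 + 81*a^3 + 39*a^2 - 126*a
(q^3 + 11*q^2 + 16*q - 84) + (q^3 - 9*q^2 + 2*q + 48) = 2*q^3 + 2*q^2 + 18*q - 36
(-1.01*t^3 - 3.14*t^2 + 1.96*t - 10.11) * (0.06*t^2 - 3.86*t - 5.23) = -0.0606*t^5 + 3.7102*t^4 + 17.5203*t^3 + 8.25*t^2 + 28.7738*t + 52.8753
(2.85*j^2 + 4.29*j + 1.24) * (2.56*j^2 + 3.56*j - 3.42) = 7.296*j^4 + 21.1284*j^3 + 8.6998*j^2 - 10.2574*j - 4.2408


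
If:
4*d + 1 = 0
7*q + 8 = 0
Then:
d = -1/4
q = -8/7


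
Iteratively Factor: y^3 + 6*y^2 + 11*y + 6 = (y + 3)*(y^2 + 3*y + 2) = (y + 2)*(y + 3)*(y + 1)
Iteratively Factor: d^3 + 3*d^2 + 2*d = (d)*(d^2 + 3*d + 2) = d*(d + 1)*(d + 2)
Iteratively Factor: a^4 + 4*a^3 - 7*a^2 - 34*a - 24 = (a + 4)*(a^3 - 7*a - 6) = (a + 2)*(a + 4)*(a^2 - 2*a - 3) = (a - 3)*(a + 2)*(a + 4)*(a + 1)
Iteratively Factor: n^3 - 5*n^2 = (n)*(n^2 - 5*n) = n^2*(n - 5)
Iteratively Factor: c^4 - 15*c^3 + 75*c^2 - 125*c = (c - 5)*(c^3 - 10*c^2 + 25*c) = (c - 5)^2*(c^2 - 5*c) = (c - 5)^3*(c)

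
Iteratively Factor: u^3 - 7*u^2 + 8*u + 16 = (u + 1)*(u^2 - 8*u + 16) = (u - 4)*(u + 1)*(u - 4)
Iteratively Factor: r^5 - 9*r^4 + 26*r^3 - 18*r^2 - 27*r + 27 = (r + 1)*(r^4 - 10*r^3 + 36*r^2 - 54*r + 27) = (r - 3)*(r + 1)*(r^3 - 7*r^2 + 15*r - 9) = (r - 3)^2*(r + 1)*(r^2 - 4*r + 3) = (r - 3)^3*(r + 1)*(r - 1)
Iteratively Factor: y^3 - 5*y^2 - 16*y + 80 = (y + 4)*(y^2 - 9*y + 20) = (y - 4)*(y + 4)*(y - 5)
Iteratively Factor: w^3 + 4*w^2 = (w)*(w^2 + 4*w) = w*(w + 4)*(w)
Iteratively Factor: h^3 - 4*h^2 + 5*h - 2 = (h - 2)*(h^2 - 2*h + 1) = (h - 2)*(h - 1)*(h - 1)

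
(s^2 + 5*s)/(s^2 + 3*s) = (s + 5)/(s + 3)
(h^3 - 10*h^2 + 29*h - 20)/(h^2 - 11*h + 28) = (h^2 - 6*h + 5)/(h - 7)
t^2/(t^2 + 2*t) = t/(t + 2)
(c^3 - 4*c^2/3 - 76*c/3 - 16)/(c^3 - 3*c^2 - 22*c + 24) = (c + 2/3)/(c - 1)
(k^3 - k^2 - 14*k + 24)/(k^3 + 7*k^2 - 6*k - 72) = (k - 2)/(k + 6)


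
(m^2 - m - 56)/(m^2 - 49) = (m - 8)/(m - 7)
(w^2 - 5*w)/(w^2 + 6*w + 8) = w*(w - 5)/(w^2 + 6*w + 8)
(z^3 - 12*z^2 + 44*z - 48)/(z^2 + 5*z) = (z^3 - 12*z^2 + 44*z - 48)/(z*(z + 5))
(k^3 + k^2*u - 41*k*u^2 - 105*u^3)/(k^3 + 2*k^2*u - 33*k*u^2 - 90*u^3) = (-k + 7*u)/(-k + 6*u)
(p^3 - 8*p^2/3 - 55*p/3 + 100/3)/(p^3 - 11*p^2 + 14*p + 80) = (3*p^2 + 7*p - 20)/(3*(p^2 - 6*p - 16))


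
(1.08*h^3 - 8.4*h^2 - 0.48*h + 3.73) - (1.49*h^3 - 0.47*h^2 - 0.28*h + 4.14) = -0.41*h^3 - 7.93*h^2 - 0.2*h - 0.41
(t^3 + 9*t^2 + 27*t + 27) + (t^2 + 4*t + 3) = t^3 + 10*t^2 + 31*t + 30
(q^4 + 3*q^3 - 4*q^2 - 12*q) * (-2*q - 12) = -2*q^5 - 18*q^4 - 28*q^3 + 72*q^2 + 144*q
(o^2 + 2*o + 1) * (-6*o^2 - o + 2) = -6*o^4 - 13*o^3 - 6*o^2 + 3*o + 2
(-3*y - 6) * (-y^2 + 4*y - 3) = 3*y^3 - 6*y^2 - 15*y + 18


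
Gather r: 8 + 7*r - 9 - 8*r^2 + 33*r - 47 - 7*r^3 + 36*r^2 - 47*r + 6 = -7*r^3 + 28*r^2 - 7*r - 42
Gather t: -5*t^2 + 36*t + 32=-5*t^2 + 36*t + 32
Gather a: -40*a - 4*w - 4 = -40*a - 4*w - 4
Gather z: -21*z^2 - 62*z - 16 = -21*z^2 - 62*z - 16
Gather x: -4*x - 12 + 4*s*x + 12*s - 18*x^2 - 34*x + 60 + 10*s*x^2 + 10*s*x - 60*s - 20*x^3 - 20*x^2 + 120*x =-48*s - 20*x^3 + x^2*(10*s - 38) + x*(14*s + 82) + 48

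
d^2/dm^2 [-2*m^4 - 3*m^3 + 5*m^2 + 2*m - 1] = -24*m^2 - 18*m + 10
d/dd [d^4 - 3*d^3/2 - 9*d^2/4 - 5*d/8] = 4*d^3 - 9*d^2/2 - 9*d/2 - 5/8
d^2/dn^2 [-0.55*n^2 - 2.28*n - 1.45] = -1.10000000000000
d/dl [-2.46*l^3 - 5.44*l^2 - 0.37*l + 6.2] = -7.38*l^2 - 10.88*l - 0.37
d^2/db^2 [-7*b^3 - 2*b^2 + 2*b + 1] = -42*b - 4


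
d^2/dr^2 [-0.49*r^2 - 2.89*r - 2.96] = -0.980000000000000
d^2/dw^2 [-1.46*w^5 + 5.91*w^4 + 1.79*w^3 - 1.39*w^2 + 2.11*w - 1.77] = -29.2*w^3 + 70.92*w^2 + 10.74*w - 2.78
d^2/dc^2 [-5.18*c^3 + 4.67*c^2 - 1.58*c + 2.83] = 9.34 - 31.08*c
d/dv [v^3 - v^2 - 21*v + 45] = 3*v^2 - 2*v - 21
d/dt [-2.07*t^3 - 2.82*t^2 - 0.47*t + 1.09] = -6.21*t^2 - 5.64*t - 0.47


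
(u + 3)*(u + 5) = u^2 + 8*u + 15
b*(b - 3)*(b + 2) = b^3 - b^2 - 6*b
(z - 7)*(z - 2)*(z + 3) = z^3 - 6*z^2 - 13*z + 42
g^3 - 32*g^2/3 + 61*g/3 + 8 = (g - 8)*(g - 3)*(g + 1/3)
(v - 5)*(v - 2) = v^2 - 7*v + 10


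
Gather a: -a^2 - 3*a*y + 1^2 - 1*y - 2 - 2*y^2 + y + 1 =-a^2 - 3*a*y - 2*y^2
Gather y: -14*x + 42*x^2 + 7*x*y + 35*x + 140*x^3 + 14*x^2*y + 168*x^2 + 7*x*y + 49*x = 140*x^3 + 210*x^2 + 70*x + y*(14*x^2 + 14*x)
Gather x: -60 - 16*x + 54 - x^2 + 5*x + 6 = -x^2 - 11*x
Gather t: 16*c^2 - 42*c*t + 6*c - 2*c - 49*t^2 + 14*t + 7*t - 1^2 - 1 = 16*c^2 + 4*c - 49*t^2 + t*(21 - 42*c) - 2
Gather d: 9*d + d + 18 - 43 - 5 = 10*d - 30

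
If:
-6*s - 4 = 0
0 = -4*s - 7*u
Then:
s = -2/3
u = 8/21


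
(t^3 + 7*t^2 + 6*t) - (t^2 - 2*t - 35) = t^3 + 6*t^2 + 8*t + 35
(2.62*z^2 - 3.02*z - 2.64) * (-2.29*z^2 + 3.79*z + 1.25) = -5.9998*z^4 + 16.8456*z^3 - 2.1252*z^2 - 13.7806*z - 3.3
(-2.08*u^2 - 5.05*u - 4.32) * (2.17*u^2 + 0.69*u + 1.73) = -4.5136*u^4 - 12.3937*u^3 - 16.4573*u^2 - 11.7173*u - 7.4736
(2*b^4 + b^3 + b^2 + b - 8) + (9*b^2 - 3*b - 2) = 2*b^4 + b^3 + 10*b^2 - 2*b - 10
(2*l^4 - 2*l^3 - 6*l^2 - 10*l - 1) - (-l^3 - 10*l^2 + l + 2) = 2*l^4 - l^3 + 4*l^2 - 11*l - 3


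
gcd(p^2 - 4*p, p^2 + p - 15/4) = 1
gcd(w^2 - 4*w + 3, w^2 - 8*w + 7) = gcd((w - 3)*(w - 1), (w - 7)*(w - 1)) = w - 1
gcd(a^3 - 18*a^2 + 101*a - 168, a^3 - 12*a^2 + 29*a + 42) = a - 7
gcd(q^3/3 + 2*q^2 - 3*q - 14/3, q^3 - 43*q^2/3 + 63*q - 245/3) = 1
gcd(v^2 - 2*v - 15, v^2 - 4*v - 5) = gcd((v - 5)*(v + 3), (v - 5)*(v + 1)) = v - 5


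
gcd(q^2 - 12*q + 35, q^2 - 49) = q - 7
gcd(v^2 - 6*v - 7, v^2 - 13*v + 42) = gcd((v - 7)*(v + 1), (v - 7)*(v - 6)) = v - 7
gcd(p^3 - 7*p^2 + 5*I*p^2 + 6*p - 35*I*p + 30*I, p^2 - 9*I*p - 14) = 1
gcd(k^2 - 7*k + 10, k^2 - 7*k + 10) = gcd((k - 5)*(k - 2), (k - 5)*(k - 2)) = k^2 - 7*k + 10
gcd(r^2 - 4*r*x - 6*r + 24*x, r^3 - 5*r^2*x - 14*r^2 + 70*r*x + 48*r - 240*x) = r - 6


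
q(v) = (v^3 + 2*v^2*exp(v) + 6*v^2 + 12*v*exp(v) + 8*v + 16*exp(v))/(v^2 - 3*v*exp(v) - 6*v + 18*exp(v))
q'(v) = (2*v^2*exp(v) + 3*v^2 + 16*v*exp(v) + 12*v + 28*exp(v) + 8)/(v^2 - 3*v*exp(v) - 6*v + 18*exp(v)) + (3*v*exp(v) - 2*v - 15*exp(v) + 6)*(v^3 + 2*v^2*exp(v) + 6*v^2 + 12*v*exp(v) + 8*v + 16*exp(v))/(v^2 - 3*v*exp(v) - 6*v + 18*exp(v))^2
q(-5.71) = -0.54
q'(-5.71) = 0.42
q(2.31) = 5.93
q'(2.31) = 3.30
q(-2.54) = 0.08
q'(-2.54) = -0.10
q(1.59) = 3.95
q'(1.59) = 2.32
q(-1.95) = -0.01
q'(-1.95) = -0.18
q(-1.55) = -0.08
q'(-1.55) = -0.13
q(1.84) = 4.56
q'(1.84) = 2.58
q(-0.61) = 0.15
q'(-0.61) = 0.80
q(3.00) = 8.80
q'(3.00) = 5.23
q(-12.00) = -4.44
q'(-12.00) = 0.75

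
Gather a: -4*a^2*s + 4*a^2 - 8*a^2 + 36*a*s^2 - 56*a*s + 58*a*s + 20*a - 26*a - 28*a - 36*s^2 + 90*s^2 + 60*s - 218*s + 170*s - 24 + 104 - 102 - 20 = a^2*(-4*s - 4) + a*(36*s^2 + 2*s - 34) + 54*s^2 + 12*s - 42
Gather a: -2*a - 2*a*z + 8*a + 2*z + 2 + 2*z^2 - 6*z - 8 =a*(6 - 2*z) + 2*z^2 - 4*z - 6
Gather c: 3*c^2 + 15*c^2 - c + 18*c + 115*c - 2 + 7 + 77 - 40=18*c^2 + 132*c + 42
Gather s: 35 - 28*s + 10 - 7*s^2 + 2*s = -7*s^2 - 26*s + 45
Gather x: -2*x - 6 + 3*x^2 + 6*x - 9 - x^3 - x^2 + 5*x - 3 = -x^3 + 2*x^2 + 9*x - 18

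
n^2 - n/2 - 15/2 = (n - 3)*(n + 5/2)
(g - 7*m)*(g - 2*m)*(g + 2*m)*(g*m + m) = g^4*m - 7*g^3*m^2 + g^3*m - 4*g^2*m^3 - 7*g^2*m^2 + 28*g*m^4 - 4*g*m^3 + 28*m^4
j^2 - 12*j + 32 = (j - 8)*(j - 4)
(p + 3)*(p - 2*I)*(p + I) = p^3 + 3*p^2 - I*p^2 + 2*p - 3*I*p + 6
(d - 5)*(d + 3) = d^2 - 2*d - 15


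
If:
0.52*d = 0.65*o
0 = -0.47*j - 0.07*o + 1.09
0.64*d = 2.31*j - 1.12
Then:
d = 4.63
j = 1.77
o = 3.70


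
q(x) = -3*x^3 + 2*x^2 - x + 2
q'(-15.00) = -2086.00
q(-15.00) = 10592.00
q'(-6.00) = -349.00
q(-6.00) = 728.00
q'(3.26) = -83.61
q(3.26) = -83.94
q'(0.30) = -0.61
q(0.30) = 1.80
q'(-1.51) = -27.56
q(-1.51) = 18.40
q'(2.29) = -39.04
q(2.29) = -25.83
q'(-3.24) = -108.44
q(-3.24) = 128.27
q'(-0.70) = -8.21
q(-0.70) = 4.71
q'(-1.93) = -42.24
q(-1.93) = 32.95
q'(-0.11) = -1.55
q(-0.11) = 2.14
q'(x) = -9*x^2 + 4*x - 1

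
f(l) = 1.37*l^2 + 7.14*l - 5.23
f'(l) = 2.74*l + 7.14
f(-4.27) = -10.74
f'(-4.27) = -4.56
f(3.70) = 39.94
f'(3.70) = 17.28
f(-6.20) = 3.16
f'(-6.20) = -9.85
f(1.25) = 5.84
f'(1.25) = 10.56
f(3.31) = 33.41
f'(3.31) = 16.21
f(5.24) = 69.80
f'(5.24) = 21.50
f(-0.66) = -9.35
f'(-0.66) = 5.33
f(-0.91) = -10.59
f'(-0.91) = 4.65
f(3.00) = 28.52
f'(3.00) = 15.36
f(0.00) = -5.23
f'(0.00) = 7.14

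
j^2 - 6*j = j*(j - 6)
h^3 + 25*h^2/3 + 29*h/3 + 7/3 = (h + 1/3)*(h + 1)*(h + 7)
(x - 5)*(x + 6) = x^2 + x - 30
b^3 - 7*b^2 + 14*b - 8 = (b - 4)*(b - 2)*(b - 1)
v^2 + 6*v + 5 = (v + 1)*(v + 5)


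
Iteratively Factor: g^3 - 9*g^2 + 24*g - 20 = (g - 5)*(g^2 - 4*g + 4) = (g - 5)*(g - 2)*(g - 2)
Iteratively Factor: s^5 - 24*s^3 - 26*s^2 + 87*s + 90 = (s + 3)*(s^4 - 3*s^3 - 15*s^2 + 19*s + 30) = (s + 1)*(s + 3)*(s^3 - 4*s^2 - 11*s + 30) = (s - 5)*(s + 1)*(s + 3)*(s^2 + s - 6) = (s - 5)*(s - 2)*(s + 1)*(s + 3)*(s + 3)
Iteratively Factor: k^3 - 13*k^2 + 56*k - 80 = (k - 4)*(k^2 - 9*k + 20) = (k - 4)^2*(k - 5)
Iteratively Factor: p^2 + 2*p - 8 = (p + 4)*(p - 2)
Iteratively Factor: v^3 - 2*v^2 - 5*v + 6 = (v + 2)*(v^2 - 4*v + 3) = (v - 3)*(v + 2)*(v - 1)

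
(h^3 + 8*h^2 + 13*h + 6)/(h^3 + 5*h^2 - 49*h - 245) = (h^3 + 8*h^2 + 13*h + 6)/(h^3 + 5*h^2 - 49*h - 245)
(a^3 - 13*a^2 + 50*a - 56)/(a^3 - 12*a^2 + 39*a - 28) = (a - 2)/(a - 1)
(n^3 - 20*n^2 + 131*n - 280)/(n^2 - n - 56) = (n^2 - 12*n + 35)/(n + 7)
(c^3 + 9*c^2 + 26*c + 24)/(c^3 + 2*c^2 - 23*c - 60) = (c + 2)/(c - 5)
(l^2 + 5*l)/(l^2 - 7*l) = (l + 5)/(l - 7)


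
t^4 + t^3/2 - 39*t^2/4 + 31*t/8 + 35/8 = (t - 5/2)*(t - 1)*(t + 1/2)*(t + 7/2)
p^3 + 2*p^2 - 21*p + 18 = (p - 3)*(p - 1)*(p + 6)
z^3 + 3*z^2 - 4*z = z*(z - 1)*(z + 4)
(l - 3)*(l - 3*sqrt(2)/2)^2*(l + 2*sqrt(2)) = l^4 - 3*l^3 - sqrt(2)*l^3 - 15*l^2/2 + 3*sqrt(2)*l^2 + 9*sqrt(2)*l + 45*l/2 - 27*sqrt(2)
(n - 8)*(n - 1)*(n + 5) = n^3 - 4*n^2 - 37*n + 40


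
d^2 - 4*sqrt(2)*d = d*(d - 4*sqrt(2))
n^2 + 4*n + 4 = (n + 2)^2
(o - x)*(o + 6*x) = o^2 + 5*o*x - 6*x^2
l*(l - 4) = l^2 - 4*l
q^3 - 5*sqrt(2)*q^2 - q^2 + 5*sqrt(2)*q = q*(q - 1)*(q - 5*sqrt(2))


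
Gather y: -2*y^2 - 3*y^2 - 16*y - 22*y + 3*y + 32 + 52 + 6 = -5*y^2 - 35*y + 90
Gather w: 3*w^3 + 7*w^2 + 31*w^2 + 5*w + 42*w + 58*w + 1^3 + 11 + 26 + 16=3*w^3 + 38*w^2 + 105*w + 54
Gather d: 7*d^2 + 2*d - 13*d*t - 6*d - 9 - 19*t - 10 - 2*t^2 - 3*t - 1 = 7*d^2 + d*(-13*t - 4) - 2*t^2 - 22*t - 20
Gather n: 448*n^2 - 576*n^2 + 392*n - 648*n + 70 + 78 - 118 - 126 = -128*n^2 - 256*n - 96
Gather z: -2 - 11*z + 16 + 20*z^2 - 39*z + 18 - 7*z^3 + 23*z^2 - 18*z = -7*z^3 + 43*z^2 - 68*z + 32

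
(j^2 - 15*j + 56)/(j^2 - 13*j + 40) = (j - 7)/(j - 5)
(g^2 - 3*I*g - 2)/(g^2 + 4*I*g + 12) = (g - I)/(g + 6*I)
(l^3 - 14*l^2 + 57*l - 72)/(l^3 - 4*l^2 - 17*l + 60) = (l^2 - 11*l + 24)/(l^2 - l - 20)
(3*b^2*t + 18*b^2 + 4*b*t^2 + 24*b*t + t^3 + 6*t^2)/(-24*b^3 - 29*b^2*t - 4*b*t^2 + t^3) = (t + 6)/(-8*b + t)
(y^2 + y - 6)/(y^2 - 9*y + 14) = (y + 3)/(y - 7)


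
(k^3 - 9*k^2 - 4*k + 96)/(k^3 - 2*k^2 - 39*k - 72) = (k - 4)/(k + 3)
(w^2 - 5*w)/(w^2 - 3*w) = (w - 5)/(w - 3)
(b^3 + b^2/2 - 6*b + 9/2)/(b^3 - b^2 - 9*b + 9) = (b - 3/2)/(b - 3)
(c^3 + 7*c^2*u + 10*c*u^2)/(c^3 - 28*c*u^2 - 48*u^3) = c*(-c - 5*u)/(-c^2 + 2*c*u + 24*u^2)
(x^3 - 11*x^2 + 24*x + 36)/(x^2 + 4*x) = (x^3 - 11*x^2 + 24*x + 36)/(x*(x + 4))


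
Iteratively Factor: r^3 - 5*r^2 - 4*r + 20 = (r + 2)*(r^2 - 7*r + 10) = (r - 5)*(r + 2)*(r - 2)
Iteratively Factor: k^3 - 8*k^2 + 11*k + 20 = (k - 4)*(k^2 - 4*k - 5) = (k - 5)*(k - 4)*(k + 1)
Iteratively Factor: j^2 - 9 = (j + 3)*(j - 3)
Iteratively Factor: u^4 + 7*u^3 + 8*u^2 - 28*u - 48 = (u + 2)*(u^3 + 5*u^2 - 2*u - 24) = (u + 2)*(u + 4)*(u^2 + u - 6) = (u - 2)*(u + 2)*(u + 4)*(u + 3)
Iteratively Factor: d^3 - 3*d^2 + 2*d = (d - 1)*(d^2 - 2*d) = d*(d - 1)*(d - 2)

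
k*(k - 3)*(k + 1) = k^3 - 2*k^2 - 3*k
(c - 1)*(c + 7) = c^2 + 6*c - 7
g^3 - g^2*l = g^2*(g - l)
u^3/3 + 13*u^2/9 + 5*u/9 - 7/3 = (u/3 + 1)*(u - 1)*(u + 7/3)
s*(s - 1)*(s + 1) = s^3 - s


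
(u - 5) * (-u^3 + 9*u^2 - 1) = -u^4 + 14*u^3 - 45*u^2 - u + 5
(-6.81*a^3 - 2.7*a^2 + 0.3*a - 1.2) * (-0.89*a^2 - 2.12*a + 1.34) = 6.0609*a^5 + 16.8402*a^4 - 3.6684*a^3 - 3.186*a^2 + 2.946*a - 1.608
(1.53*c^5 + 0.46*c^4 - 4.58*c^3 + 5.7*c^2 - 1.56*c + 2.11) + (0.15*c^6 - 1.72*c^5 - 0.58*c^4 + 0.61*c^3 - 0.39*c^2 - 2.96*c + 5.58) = 0.15*c^6 - 0.19*c^5 - 0.12*c^4 - 3.97*c^3 + 5.31*c^2 - 4.52*c + 7.69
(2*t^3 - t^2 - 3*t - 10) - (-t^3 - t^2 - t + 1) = 3*t^3 - 2*t - 11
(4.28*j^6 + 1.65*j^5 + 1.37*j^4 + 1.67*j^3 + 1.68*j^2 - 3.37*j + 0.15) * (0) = 0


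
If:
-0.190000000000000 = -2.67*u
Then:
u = 0.07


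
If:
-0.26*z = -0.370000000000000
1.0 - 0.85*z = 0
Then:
No Solution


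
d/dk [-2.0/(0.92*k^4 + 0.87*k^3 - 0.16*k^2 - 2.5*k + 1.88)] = (7.36*k^3 + 5.22*k^2 - 0.64*k - 5.0)/(0.92*k^4 + 0.87*k^3 - 0.16*k^2 - 2.5*k + 1.88)^2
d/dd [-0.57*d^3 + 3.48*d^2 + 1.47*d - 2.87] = -1.71*d^2 + 6.96*d + 1.47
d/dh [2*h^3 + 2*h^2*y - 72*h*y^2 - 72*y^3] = 6*h^2 + 4*h*y - 72*y^2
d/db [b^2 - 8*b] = 2*b - 8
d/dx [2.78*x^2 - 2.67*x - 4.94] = 5.56*x - 2.67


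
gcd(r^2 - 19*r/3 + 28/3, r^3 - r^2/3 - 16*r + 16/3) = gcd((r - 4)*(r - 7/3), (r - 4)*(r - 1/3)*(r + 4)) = r - 4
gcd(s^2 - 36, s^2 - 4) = 1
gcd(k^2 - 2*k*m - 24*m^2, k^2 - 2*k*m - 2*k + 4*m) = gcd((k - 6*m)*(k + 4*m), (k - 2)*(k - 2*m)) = 1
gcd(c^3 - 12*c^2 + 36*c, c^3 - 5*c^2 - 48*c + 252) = c^2 - 12*c + 36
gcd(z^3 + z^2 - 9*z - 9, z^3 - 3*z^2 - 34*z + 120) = 1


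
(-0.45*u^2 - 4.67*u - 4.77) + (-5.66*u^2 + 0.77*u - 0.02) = -6.11*u^2 - 3.9*u - 4.79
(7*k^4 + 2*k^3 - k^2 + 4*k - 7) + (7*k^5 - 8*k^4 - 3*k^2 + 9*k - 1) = 7*k^5 - k^4 + 2*k^3 - 4*k^2 + 13*k - 8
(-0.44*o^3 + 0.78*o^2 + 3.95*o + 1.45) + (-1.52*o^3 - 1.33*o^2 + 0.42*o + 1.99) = -1.96*o^3 - 0.55*o^2 + 4.37*o + 3.44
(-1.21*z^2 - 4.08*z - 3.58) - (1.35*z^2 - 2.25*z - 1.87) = -2.56*z^2 - 1.83*z - 1.71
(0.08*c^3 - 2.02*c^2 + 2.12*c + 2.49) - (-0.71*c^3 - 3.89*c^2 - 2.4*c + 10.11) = 0.79*c^3 + 1.87*c^2 + 4.52*c - 7.62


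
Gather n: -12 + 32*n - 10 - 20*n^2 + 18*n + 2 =-20*n^2 + 50*n - 20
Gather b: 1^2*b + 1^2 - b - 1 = 0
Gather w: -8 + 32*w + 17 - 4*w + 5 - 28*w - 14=0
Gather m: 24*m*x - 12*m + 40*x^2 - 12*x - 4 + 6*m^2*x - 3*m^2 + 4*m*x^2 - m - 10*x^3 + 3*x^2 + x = m^2*(6*x - 3) + m*(4*x^2 + 24*x - 13) - 10*x^3 + 43*x^2 - 11*x - 4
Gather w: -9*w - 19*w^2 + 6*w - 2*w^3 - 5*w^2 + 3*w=-2*w^3 - 24*w^2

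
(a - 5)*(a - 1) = a^2 - 6*a + 5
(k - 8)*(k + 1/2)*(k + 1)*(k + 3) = k^4 - 7*k^3/2 - 31*k^2 - 77*k/2 - 12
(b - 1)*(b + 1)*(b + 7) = b^3 + 7*b^2 - b - 7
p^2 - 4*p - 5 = (p - 5)*(p + 1)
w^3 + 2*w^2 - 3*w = w*(w - 1)*(w + 3)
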